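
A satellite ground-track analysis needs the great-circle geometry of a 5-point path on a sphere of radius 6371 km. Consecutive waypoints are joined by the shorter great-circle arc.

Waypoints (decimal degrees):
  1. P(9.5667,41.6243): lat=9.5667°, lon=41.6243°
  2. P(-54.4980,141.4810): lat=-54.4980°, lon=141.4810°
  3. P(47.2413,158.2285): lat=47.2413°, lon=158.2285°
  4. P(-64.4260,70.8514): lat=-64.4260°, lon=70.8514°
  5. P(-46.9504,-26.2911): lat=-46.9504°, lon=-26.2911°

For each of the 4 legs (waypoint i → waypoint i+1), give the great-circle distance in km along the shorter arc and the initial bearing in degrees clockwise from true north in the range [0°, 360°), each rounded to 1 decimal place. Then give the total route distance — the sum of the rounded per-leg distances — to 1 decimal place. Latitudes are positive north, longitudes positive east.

Leg 1: φ1=0.1669704, φ2=-0.9511695, Δφ=-1.1181399, Δλ=1.7428282 rad; a=sin²(Δφ/2)+cosφ1·cosφ2·sin²(Δλ/2)=0.6166644037; c=2·atan2(√a, √(1-a))=1.806295909; dist=6371·c=11507.911 ≈ 11507.9 km; running total=11507.9 km
Leg 1 bearing: y=sinΔλ·cosφ2=0.57215918, x=cosφ1·sinφ2-sinφ1·cosφ2·cosΔλ=-0.78625157; θ=atan2(y, x)=143.9564° ≈ 144.0°
Leg 2: φ1=-0.9511695, φ2=0.8245162, Δφ=1.7756858, Δλ=0.2922990 rad; a=sin²(Δφ/2)+cosφ1·cosφ2·sin²(Δλ/2)=0.6100910538; c=2·atan2(√a, √(1-a))=1.792797483; dist=6371·c=11421.913 ≈ 11421.9 km; running total=22929.8 km
Leg 2 bearing: y=sinΔλ·cosφ2=0.19563161, x=cosφ1·sinφ2-sinφ1·cosφ2·cosΔλ=0.95564016; θ=atan2(y, x)=11.5693° ≈ 11.6°
Leg 3: φ1=0.8245162, φ2=-1.1244458, Δφ=-1.9489621, Δλ=-1.5250181 rad; a=sin²(Δφ/2)+cosφ1·cosφ2·sin²(Δλ/2)=0.8244376464; c=2·atan2(√a, √(1-a))=2.276901692; dist=6371·c=14506.141 ≈ 14506.1 km; running total=37435.9 km
Leg 3 bearing: y=sinΔλ·cosφ2=-0.43122422, x=cosφ1·sinφ2-sinφ1·cosφ2·cosΔλ=-0.62690232; θ=atan2(y, x)=-145.4773° <0 so +360° → 214.5227° ≈ 214.5°
Leg 4: φ1=-1.1244458, φ2=-0.8194391, Δφ=0.3050068, Δλ=-1.6954565 rad; a=sin²(Δφ/2)+cosφ1·cosφ2·sin²(Δλ/2)=0.1887350871; c=2·atan2(√a, √(1-a))=0.898825156; dist=6371·c=5726.415 ≈ 5726.4 km; running total=43162.3 km
Leg 4 bearing: y=sinΔλ·cosφ2=-0.67733399, x=cosφ1·sinφ2-sinφ1·cosφ2·cosΔλ=-0.39201438; θ=atan2(y, x)=-120.0606° <0 so +360° → 239.9394° ≈ 239.9°

Leg 1: dist=11507.9 km, bearing=144.0°
Leg 2: dist=11421.9 km, bearing=11.6°
Leg 3: dist=14506.1 km, bearing=214.5°
Leg 4: dist=5726.4 km, bearing=239.9°
Total: 43162.3 km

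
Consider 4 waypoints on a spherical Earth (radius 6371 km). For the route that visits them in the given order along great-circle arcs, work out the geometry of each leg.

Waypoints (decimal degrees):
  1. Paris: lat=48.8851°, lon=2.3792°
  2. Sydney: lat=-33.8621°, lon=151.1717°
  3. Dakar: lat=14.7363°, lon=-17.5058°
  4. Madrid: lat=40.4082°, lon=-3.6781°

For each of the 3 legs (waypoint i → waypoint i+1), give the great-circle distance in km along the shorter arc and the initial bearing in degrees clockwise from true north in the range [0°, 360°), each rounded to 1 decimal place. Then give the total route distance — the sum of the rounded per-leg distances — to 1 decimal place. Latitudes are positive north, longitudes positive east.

Leg 1: φ1=0.8532060, φ2=-0.5910051, Δφ=-1.4442111, Δλ=2.5969190 rad; a=sin²(Δφ/2)+cosφ1·cosφ2·sin²(Δλ/2)=0.9434043480; c=2·atan2(√a, √(1-a))=2.661189528; dist=6371·c=16954.438 ≈ 16954.4 km; running total=16954.4 km
Leg 1 bearing: y=sinΔλ·cosφ2=0.43025278, x=cosφ1·sinφ2-sinφ1·cosφ2·cosΔλ=0.16867982; θ=atan2(y, x)=68.5924° ≈ 68.6°
Leg 2: φ1=-0.5910051, φ2=0.2571970, Δφ=0.8482021, Δλ=-2.9439777 rad; a=sin²(Δφ/2)+cosφ1·cosφ2·sin²(Δλ/2)=0.9645859430; c=2·atan2(√a, √(1-a))=2.762962548; dist=6371·c=17602.834 ≈ 17602.8 km; running total=34557.2 km
Leg 2 bearing: y=sinΔλ·cosφ2=-0.18987325, x=cosφ1·sinφ2-sinφ1·cosφ2·cosΔλ=-0.31715573; θ=atan2(y, x)=-149.0921° <0 so +360° → 210.9079° ≈ 210.9°
Leg 3: φ1=0.2571970, φ2=0.7052561, Δφ=0.4480592, Δλ=0.2413389 rad; a=sin²(Δφ/2)+cosφ1·cosφ2·sin²(Δλ/2)=0.0600260508; c=2·atan2(√a, √(1-a))=0.495043809; dist=6371·c=3153.924 ≈ 3153.9 km; running total=37711.1 km
Leg 3 bearing: y=sinΔλ·cosφ2=0.18198772, x=cosφ1·sinφ2-sinφ1·cosφ2·cosΔλ=0.43883045; θ=atan2(y, x)=22.5243° ≈ 22.5°

Leg 1: dist=16954.4 km, bearing=68.6°
Leg 2: dist=17602.8 km, bearing=210.9°
Leg 3: dist=3153.9 km, bearing=22.5°
Total: 37711.1 km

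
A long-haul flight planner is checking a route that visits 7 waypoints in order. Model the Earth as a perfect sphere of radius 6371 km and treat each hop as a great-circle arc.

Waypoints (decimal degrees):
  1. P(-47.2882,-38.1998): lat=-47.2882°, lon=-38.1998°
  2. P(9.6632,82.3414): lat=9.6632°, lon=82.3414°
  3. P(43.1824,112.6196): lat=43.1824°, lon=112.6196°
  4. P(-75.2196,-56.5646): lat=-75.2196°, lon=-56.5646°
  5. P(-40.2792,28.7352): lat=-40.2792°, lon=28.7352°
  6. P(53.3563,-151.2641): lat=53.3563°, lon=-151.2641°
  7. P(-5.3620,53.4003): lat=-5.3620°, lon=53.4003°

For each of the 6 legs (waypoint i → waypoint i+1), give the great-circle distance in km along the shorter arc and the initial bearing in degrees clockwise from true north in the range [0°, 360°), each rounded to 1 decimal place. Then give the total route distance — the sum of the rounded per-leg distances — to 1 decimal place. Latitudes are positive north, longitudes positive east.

Leg 1: dist=13075.4 km, bearing=106.7°
Leg 2: dist=4741.2 km, bearing=32.9°
Leg 3: dist=16413.2 km, bearing=185.1°
Leg 4: dist=5574.0 km, bearing=97.8°
Leg 5: dist=18561.0 km, bearing=0.0°
Leg 6: dist=14227.5 km, bearing=328.2°
Total: 72592.3 km

Leg 1: φ1=-0.8253348, φ2=0.1686547, Δφ=0.9939894, Δλ=2.1038408 rad; a=sin²(Δφ/2)+cosφ1·cosφ2·sin²(Δλ/2)=0.7315674844; c=2·atan2(√a, √(1-a))=2.052325460; dist=6371·c=13075.366 ≈ 13075.4 km; running total=13075.4 km
Leg 1 bearing: y=sinΔλ·cosφ2=0.84904392, x=cosφ1·sinφ2-sinφ1·cosφ2·cosΔλ=-0.25422514; θ=atan2(y, x)=106.6690° ≈ 106.7°
Leg 2: φ1=0.1686547, φ2=0.7536751, Δφ=0.5850204, Δλ=0.5284543 rad; a=sin²(Δφ/2)+cosφ1·cosφ2·sin²(Δλ/2)=0.1321785044; c=2·atan2(√a, √(1-a))=0.744180887; dist=6371·c=4741.176 ≈ 4741.2 km; running total=17816.6 km
Leg 2 bearing: y=sinΔλ·cosφ2=0.36765132, x=cosφ1·sinφ2-sinφ1·cosφ2·cosΔλ=0.56891291; θ=atan2(y, x)=32.8720° ≈ 32.9°
Leg 3: φ1=0.7536751, φ2=-1.3128297, Δφ=-2.0665047, Δλ=-2.9528213 rad; a=sin²(Δφ/2)+cosφ1·cosφ2·sin²(Δλ/2)=0.9221996183; c=2·atan2(√a, √(1-a))=2.576239076; dist=6371·c=16413.219 ≈ 16413.2 km; running total=34229.8 km
Leg 3 bearing: y=sinΔλ·cosφ2=-0.04787289, x=cosφ1·sinφ2-sinφ1·cosφ2·cosΔλ=-0.53357110; θ=atan2(y, x)=-174.8731° <0 so +360° → 185.1269° ≈ 185.1°
Leg 4: φ1=-1.3128297, φ2=-0.7030047, Δφ=0.6098250, Δλ=1.4887624 rad; a=sin²(Δφ/2)+cosφ1·cosφ2·sin²(Δλ/2)=0.1794657870; c=2·atan2(√a, √(1-a))=0.874906754; dist=6371·c=5574.031 ≈ 5574.0 km; running total=39803.8 km
Leg 4 bearing: y=sinΔλ·cosφ2=0.76033752, x=cosφ1·sinφ2-sinφ1·cosφ2·cosΔλ=-0.10448988; θ=atan2(y, x)=97.8249° ≈ 97.8°
Leg 5: φ1=-0.7030047, φ2=0.9312431, Δφ=1.6342478, Δλ=-3.1415804 rad; a=sin²(Δφ/2)+cosφ1·cosφ2·sin²(Δλ/2)=0.9870332388; c=2·atan2(√a, √(1-a))=2.913354202; dist=6371·c=18560.980 ≈ 18561.0 km; running total=58364.8 km
Leg 5 bearing: y=sinΔλ·cosφ2=-0.00000729, x=cosφ1·sinφ2-sinφ1·cosφ2·cosΔλ=0.22626201; θ=atan2(y, x)=-0.0018° <0 so +360° → 359.9982° (rounds to 360.0° ≡ 0.0°) ≈ 0.0°
Leg 6: φ1=0.9312431, φ2=-0.0935846, Δφ=-1.0248277, Δλ=3.5720676 rad; a=sin²(Δφ/2)+cosφ1·cosφ2·sin²(Δλ/2)=0.8074959758; c=2·atan2(√a, √(1-a))=2.233172086; dist=6371·c=14227.539 ≈ 14227.5 km; running total=72592.3 km
Leg 6 bearing: y=sinΔλ·cosφ2=-0.41547645, x=cosφ1·sinφ2-sinφ1·cosφ2·cosΔλ=0.67019715; θ=atan2(y, x)=-31.7961° <0 so +360° → 328.2039° ≈ 328.2°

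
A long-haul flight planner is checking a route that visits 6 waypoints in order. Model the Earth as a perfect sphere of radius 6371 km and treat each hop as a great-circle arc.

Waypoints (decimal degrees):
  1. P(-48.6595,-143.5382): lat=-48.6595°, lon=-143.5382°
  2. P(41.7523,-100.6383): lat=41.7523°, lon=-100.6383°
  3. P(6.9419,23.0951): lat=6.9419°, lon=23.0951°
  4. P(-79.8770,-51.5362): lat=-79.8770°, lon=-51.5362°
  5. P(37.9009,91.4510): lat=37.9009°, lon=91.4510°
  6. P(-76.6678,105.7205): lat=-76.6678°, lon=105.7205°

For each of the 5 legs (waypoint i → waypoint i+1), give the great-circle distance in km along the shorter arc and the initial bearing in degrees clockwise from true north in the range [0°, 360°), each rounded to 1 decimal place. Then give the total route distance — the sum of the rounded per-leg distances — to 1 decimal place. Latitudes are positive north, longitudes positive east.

Leg 1: dist=10895.9 km, bearing=30.9°
Leg 2: dist=12155.3 km, bearing=61.0°
Leg 3: dist=10471.4 km, bearing=189.8°
Leg 4: dist=15087.2 km, bearing=137.2°
Leg 5: dist=12778.8 km, bearing=176.4°
Total: 61388.6 km

Leg 1: φ1=-0.8492685, φ2=0.7287151, Δφ=1.5779836, Δλ=0.7487445 rad; a=sin²(Δφ/2)+cosφ1·cosφ2·sin²(Δλ/2)=0.5694917323; c=2·atan2(√a, √(1-a))=1.710231170; dist=6371·c=10895.883 ≈ 10895.9 km; running total=10895.9 km
Leg 1 bearing: y=sinΔλ·cosφ2=0.50783767, x=cosφ1·sinφ2-sinφ1·cosφ2·cosΔλ=0.85016733; θ=atan2(y, x)=30.8515° ≈ 30.9°
Leg 2: φ1=0.7287151, φ2=0.1211590, Δφ=-0.6075561, Δλ=2.1595552 rad; a=sin²(Δφ/2)+cosφ1·cosφ2·sin²(Δλ/2)=0.6653858262; c=2·atan2(√a, √(1-a))=1.907917464; dist=6371·c=12155.342 ≈ 12155.3 km; running total=23051.2 km
Leg 2 bearing: y=sinΔλ·cosφ2=0.82553404, x=cosφ1·sinφ2-sinφ1·cosφ2·cosΔλ=0.45725667; θ=atan2(y, x)=61.0183° ≈ 61.0°
Leg 3: φ1=0.1211590, φ2=-1.3941166, Δφ=-1.5152757, Δλ=-1.3025619 rad; a=sin²(Δφ/2)+cosφ1·cosφ2·sin²(Δλ/2)=0.5363703514; c=2·atan2(√a, √(1-a))=1.643601331; dist=6371·c=10471.384 ≈ 10471.4 km; running total=33522.6 km
Leg 3 bearing: y=sinΔλ·cosφ2=-0.16947673, x=cosφ1·sinφ2-sinφ1·cosφ2·cosΔλ=-0.98284609; θ=atan2(y, x)=-170.2164° <0 so +360° → 189.7836° ≈ 189.8°
Leg 4: φ1=-1.3941166, φ2=0.6614955, Δφ=2.0556121, Δλ=2.4955974 rad; a=sin²(Δφ/2)+cosφ1·cosφ2·sin²(Δλ/2)=0.8577390708; c=2·atan2(√a, √(1-a))=2.368104587; dist=6371·c=15087.194 ≈ 15087.2 km; running total=48609.8 km
Leg 4 bearing: y=sinΔλ·cosφ2=0.47501762, x=cosφ1·sinφ2-sinφ1·cosφ2·cosΔλ=-0.51229805; θ=atan2(y, x)=137.1624° ≈ 137.2°
Leg 5: φ1=0.6614955, φ2=-1.3381055, Δφ=-1.9996010, Δλ=0.2490498 rad; a=sin²(Δφ/2)+cosφ1·cosφ2·sin²(Δλ/2)=0.7106989791; c=2·atan2(√a, √(1-a))=2.005782606; dist=6371·c=12778.841 ≈ 12778.8 km; running total=61388.6 km
Leg 5 bearing: y=sinΔλ·cosφ2=0.05683818, x=cosφ1·sinφ2-sinφ1·cosφ2·cosΔλ=-0.90509291; θ=atan2(y, x)=176.4066° ≈ 176.4°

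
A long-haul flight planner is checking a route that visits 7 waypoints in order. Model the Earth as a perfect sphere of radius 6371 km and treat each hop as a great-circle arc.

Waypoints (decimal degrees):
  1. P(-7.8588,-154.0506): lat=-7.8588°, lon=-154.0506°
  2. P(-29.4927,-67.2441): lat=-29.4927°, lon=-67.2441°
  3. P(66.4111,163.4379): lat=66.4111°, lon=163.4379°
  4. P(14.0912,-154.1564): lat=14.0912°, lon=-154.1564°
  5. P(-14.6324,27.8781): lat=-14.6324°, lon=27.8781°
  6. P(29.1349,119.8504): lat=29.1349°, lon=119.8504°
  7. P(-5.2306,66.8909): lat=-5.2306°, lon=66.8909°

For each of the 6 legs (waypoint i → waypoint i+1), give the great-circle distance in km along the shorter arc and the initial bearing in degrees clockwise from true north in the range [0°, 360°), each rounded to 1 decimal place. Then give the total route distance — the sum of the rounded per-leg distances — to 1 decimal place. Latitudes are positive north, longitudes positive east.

Leg 1: φ1=-0.1371619, φ2=-0.5147447, Δφ=-0.3775828, Δλ=1.5150592 rad; a=sin²(Δφ/2)+cosφ1·cosφ2·sin²(Δλ/2)=0.4423254569; c=2·atan2(√a, √(1-a))=1.455189902; dist=6371·c=9271.015 ≈ 9271.0 km; running total=9271.0 km
Leg 1 bearing: y=sinΔλ·cosφ2=0.86906675, x=cosφ1·sinφ2-sinφ1·cosφ2·cosΔλ=-0.48105881; θ=atan2(y, x)=118.9661° ≈ 119.0°
Leg 2: φ1=-0.5147447, φ2=1.1590924, Δφ=1.6738371, Δλ=4.0261604 rad; a=sin²(Δφ/2)+cosφ1·cosφ2·sin²(Δλ/2)=0.8359384608; c=2·atan2(√a, √(1-a))=2.307536322; dist=6371·c=14701.314 ≈ 14701.3 km; running total=23972.3 km
Leg 2 bearing: y=sinΔλ·cosφ2=-0.30958915, x=cosφ1·sinφ2-sinφ1·cosφ2·cosΔλ=0.67285657; θ=atan2(y, x)=-24.7077° <0 so +360° → 335.2923° ≈ 335.3°
Leg 3: φ1=1.1590924, φ2=0.2459378, Δφ=-0.9131545, Δλ=-5.5430662 rad; a=sin²(Δφ/2)+cosφ1·cosφ2·sin²(Δλ/2)=0.2451435994; c=2·atan2(√a, √(1-a))=1.035945388; dist=6371·c=6600.008 ≈ 6600.0 km; running total=30572.3 km
Leg 3 bearing: y=sinΔλ·cosφ2=0.65408349, x=cosφ1·sinφ2-sinφ1·cosφ2·cosΔλ=-0.55889860; θ=atan2(y, x)=130.5131° ≈ 130.5°
Leg 4: φ1=0.2459378, φ2=-0.2553836, Δφ=-0.5013214, Δλ=3.1771014 rad; a=sin²(Δφ/2)+cosφ1·cosφ2·sin²(Δλ/2)=0.9996819095; c=2·atan2(√a, √(1-a))=3.105920580; dist=6371·c=19787.820 ≈ 19787.8 km; running total=50360.1 km
Leg 4 bearing: y=sinΔλ·cosφ2=-0.03434983, x=cosφ1·sinφ2-sinφ1·cosφ2·cosΔλ=-0.00959408; θ=atan2(y, x)=-105.6053° <0 so +360° → 254.3947° ≈ 254.4°
Leg 5: φ1=-0.2553836, φ2=0.5084999, Δφ=0.7638835, Δλ=1.6052195 rad; a=sin²(Δφ/2)+cosφ1·cosφ2·sin²(Δλ/2)=0.5760388065; c=2·atan2(√a, √(1-a))=1.723466324; dist=6371·c=10980.204 ≈ 10980.2 km; running total=61340.3 km
Leg 5 bearing: y=sinΔλ·cosφ2=0.87295836, x=cosφ1·sinφ2-sinφ1·cosφ2·cosΔλ=0.46348258; θ=atan2(y, x)=62.0347° ≈ 62.0°
Leg 6: φ1=0.5084999, φ2=-0.0912912, Δφ=-0.5997911, Δλ=-0.9243176 rad; a=sin²(Δφ/2)+cosφ1·cosφ2·sin²(Δλ/2)=0.2602060952; c=2·atan2(√a, √(1-a))=1.070611411; dist=6371·c=6820.865 ≈ 6820.9 km; running total=68161.2 km
Leg 6 bearing: y=sinΔλ·cosφ2=-0.79488605, x=cosφ1·sinφ2-sinφ1·cosφ2·cosΔλ=-0.37168764; θ=atan2(y, x)=-115.0607° <0 so +360° → 244.9393° ≈ 244.9°

Leg 1: dist=9271.0 km, bearing=119.0°
Leg 2: dist=14701.3 km, bearing=335.3°
Leg 3: dist=6600.0 km, bearing=130.5°
Leg 4: dist=19787.8 km, bearing=254.4°
Leg 5: dist=10980.2 km, bearing=62.0°
Leg 6: dist=6820.9 km, bearing=244.9°
Total: 68161.2 km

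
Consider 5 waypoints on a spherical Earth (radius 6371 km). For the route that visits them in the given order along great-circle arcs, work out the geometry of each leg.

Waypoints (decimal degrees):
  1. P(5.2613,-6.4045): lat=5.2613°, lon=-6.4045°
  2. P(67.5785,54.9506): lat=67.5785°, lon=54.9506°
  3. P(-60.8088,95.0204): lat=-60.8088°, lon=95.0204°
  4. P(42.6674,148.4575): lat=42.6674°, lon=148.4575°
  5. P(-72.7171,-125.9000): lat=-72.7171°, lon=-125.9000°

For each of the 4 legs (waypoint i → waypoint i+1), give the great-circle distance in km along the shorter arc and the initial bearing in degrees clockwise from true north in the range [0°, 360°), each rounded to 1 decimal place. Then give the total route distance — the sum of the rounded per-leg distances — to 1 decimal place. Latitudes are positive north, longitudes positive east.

Leg 1: φ1=0.0918270, φ2=1.1794673, Δφ=1.0876403, Δλ=1.0708485 rad; a=sin²(Δφ/2)+cosφ1·cosφ2·sin²(Δλ/2)=0.3665803560; c=2·atan2(√a, √(1-a))=1.300684420; dist=6371·c=8286.660 ≈ 8286.7 km; running total=8286.7 km
Leg 1 bearing: y=sinΔλ·cosφ2=0.33473470, x=cosφ1·sinφ2-sinφ1·cosφ2·cosΔλ=0.90374193; θ=atan2(y, x)=20.3240° ≈ 20.3°
Leg 2: φ1=1.1794673, φ2=-1.0613138, Δφ=-2.2407811, Δλ=0.6993499 rad; a=sin²(Δφ/2)+cosφ1·cosφ2·sin²(Δλ/2)=0.8323209371; c=2·atan2(√a, √(1-a))=2.297810728; dist=6371·c=14639.352 ≈ 14639.4 km; running total=22926.1 km
Leg 2 bearing: y=sinΔλ·cosφ2=0.31395889, x=cosφ1·sinφ2-sinφ1·cosφ2·cosΔλ=-0.67799779; θ=atan2(y, x)=155.1527° ≈ 155.2°
Leg 3: φ1=-1.0613138, φ2=0.7446866, Δφ=1.8060004, Δλ=0.9326533 rad; a=sin²(Δφ/2)+cosφ1·cosφ2·sin²(Δλ/2)=0.6890158355; c=2·atan2(√a, √(1-a))=1.958465597; dist=6371·c=12477.384 ≈ 12477.4 km; running total=35403.5 km
Leg 3 bearing: y=sinΔλ·cosφ2=0.59059571, x=cosφ1·sinφ2-sinφ1·cosφ2·cosΔλ=0.71294373; θ=atan2(y, x)=39.6380° ≈ 39.6°
Leg 4: φ1=0.7446866, φ2=-1.2691528, Δφ=-2.0138394, Δλ=-4.7884417 rad; a=sin²(Δφ/2)+cosφ1·cosφ2·sin²(Δλ/2)=0.8152716616; c=2·atan2(√a, √(1-a))=2.253049359; dist=6371·c=14354.177 ≈ 14354.2 km; running total=49757.7 km
Leg 4 bearing: y=sinΔλ·cosφ2=0.29623114, x=cosφ1·sinφ2-sinφ1·cosφ2·cosΔλ=-0.71739963; θ=atan2(y, x)=157.5631° ≈ 157.6°

Leg 1: dist=8286.7 km, bearing=20.3°
Leg 2: dist=14639.4 km, bearing=155.2°
Leg 3: dist=12477.4 km, bearing=39.6°
Leg 4: dist=14354.2 km, bearing=157.6°
Total: 49757.7 km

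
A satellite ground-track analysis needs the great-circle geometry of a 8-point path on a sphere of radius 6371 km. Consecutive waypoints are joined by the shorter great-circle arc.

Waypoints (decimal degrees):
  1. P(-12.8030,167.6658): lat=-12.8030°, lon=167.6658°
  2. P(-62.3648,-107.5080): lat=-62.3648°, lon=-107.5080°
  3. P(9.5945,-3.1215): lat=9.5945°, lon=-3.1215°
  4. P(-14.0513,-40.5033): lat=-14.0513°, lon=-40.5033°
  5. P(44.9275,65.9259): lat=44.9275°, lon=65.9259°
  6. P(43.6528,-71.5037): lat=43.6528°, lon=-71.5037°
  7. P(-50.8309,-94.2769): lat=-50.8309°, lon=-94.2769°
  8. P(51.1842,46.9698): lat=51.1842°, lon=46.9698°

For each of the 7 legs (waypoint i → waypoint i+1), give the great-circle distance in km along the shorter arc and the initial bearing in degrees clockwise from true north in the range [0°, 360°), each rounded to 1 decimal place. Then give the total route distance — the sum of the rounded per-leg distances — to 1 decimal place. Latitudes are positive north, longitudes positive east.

Leg 1: φ1=-0.2234545, φ2=-1.0884711, Δφ=-0.8650166, Δλ=-4.8026888 rad; a=sin²(Δφ/2)+cosφ1·cosφ2·sin²(Δλ/2)=0.3814464538; c=2·atan2(√a, √(1-a))=1.331409388; dist=6371·c=8482.409 ≈ 8482.4 km; running total=8482.4 km
Leg 1 bearing: y=sinΔλ·cosφ2=0.46195059, x=cosφ1·sinφ2-sinφ1·cosφ2·cosΔλ=-0.85462383; θ=atan2(y, x)=151.6074° ≈ 151.6°
Leg 2: φ1=-1.0884711, φ2=0.1674556, Δφ=1.2559267, Δλ=1.8218881 rad; a=sin²(Δφ/2)+cosφ1·cosφ2·sin²(Δλ/2)=0.6306471023; c=2·atan2(√a, √(1-a))=1.835159071; dist=6371·c=11691.798 ≈ 11691.8 km; running total=20174.2 km
Leg 2 bearing: y=sinΔλ·cosφ2=0.95509241, x=cosφ1·sinφ2-sinφ1·cosφ2·cosΔλ=-0.13972769; θ=atan2(y, x)=98.3232° ≈ 98.3°
Leg 3: φ1=0.1674556, φ2=-0.2452414, Δφ=-0.4126971, Δλ=-0.6524355 rad; a=sin²(Δφ/2)+cosφ1·cosφ2·sin²(Δλ/2)=0.1402087061; c=2·atan2(√a, √(1-a))=0.767595301; dist=6371·c=4890.3497 ≈ 4890.3 km; running total=25064.5 km
Leg 3 bearing: y=sinΔλ·cosφ2=-0.58895756, x=cosφ1·sinφ2-sinφ1·cosφ2·cosΔλ=-0.36787211; θ=atan2(y, x)=-121.9895° <0 so +360° → 238.0105° ≈ 238.0°
Leg 4: φ1=-0.2452414, φ2=0.7841328, Δφ=1.0293742, Δλ=1.8575400 rad; a=sin²(Δφ/2)+cosφ1·cosφ2·sin²(Δλ/2)=0.6828570282; c=2·atan2(√a, √(1-a))=1.945196217; dist=6371·c=12392.845 ≈ 12392.8 km; running total=37457.3 km
Leg 4 bearing: y=sinΔλ·cosφ2=0.67909325, x=cosφ1·sinφ2-sinφ1·cosφ2·cosΔλ=0.63646334; θ=atan2(y, x)=46.8560° ≈ 46.9°
Leg 5: φ1=0.7841328, φ2=0.7618851, Δφ=-0.0222477, Δλ=-2.3985990 rad; a=sin²(Δφ/2)+cosφ1·cosφ2·sin²(Δλ/2)=0.4448834831; c=2·atan2(√a, √(1-a))=1.460338817; dist=6371·c=9303.819 ≈ 9303.8 km; running total=46761.1 km
Leg 5 bearing: y=sinΔλ·cosφ2=-0.48946895, x=cosφ1·sinφ2-sinφ1·cosφ2·cosΔλ=0.86502533; θ=atan2(y, x)=-29.5031° <0 so +360° → 330.4969° ≈ 330.5°
Leg 6: φ1=0.7618851, φ2=-0.8871666, Δφ=-1.6490517, Δλ=-0.3974673 rad; a=sin²(Δφ/2)+cosφ1·cosφ2·sin²(Δλ/2)=0.5569003632; c=2·atan2(√a, √(1-a))=1.684844127; dist=6371·c=10734.142 ≈ 10734.1 km; running total=57495.2 km
Leg 6 bearing: y=sinΔλ·cosφ2=-0.24448684, x=cosφ1·sinφ2-sinφ1·cosφ2·cosΔλ=-0.96295149; θ=atan2(y, x)=-165.7540° <0 so +360° → 194.2460° ≈ 194.2°
Leg 7: φ1=-0.8871666, φ2=0.8933328, Δφ=1.7804994, Δλ=2.4652200 rad; a=sin²(Δφ/2)+cosφ1·cosφ2·sin²(Δλ/2)=0.9564108573; c=2·atan2(√a, √(1-a))=2.720937784; dist=6371·c=17335.095 ≈ 17335.1 km; running total=74830.3 km
Leg 7 bearing: y=sinΔλ·cosφ2=0.39236869, x=cosφ1·sinφ2-sinφ1·cosφ2·cosΔλ=0.11315179; θ=atan2(y, x)=73.9134° ≈ 73.9°

Leg 1: dist=8482.4 km, bearing=151.6°
Leg 2: dist=11691.8 km, bearing=98.3°
Leg 3: dist=4890.3 km, bearing=238.0°
Leg 4: dist=12392.8 km, bearing=46.9°
Leg 5: dist=9303.8 km, bearing=330.5°
Leg 6: dist=10734.1 km, bearing=194.2°
Leg 7: dist=17335.1 km, bearing=73.9°
Total: 74830.3 km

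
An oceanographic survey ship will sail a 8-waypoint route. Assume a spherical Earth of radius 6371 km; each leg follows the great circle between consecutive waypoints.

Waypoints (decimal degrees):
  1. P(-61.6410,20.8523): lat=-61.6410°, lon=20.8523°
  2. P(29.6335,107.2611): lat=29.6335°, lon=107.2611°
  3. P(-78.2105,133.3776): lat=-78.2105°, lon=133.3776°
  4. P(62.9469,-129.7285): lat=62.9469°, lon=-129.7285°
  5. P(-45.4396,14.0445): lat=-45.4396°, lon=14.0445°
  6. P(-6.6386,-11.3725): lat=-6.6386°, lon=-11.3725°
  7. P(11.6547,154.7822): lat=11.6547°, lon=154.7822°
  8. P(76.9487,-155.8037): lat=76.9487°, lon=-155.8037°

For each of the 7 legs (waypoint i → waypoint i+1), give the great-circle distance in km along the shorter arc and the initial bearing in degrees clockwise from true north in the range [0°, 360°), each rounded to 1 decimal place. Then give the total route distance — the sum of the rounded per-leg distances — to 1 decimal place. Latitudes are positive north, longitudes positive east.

Leg 1: dist=12693.8 km, bearing=71.9°
Leg 2: dist=12113.4 km, bearing=174.5°
Leg 3: dist=16901.7 km, bearing=74.1°
Leg 4: dist=17026.6 km, bearing=66.5°
Leg 5: dist=4960.7 km, bearing=322.6°
Leg 6: dist=18396.6 km, bearing=68.8°
Leg 7: dist=7792.7 km, bearing=10.5°
Total: 89885.5 km

Leg 1: φ1=-1.0758384, φ2=0.5172021, Δφ=1.5930405, Δλ=1.5081181 rad; a=sin²(Δφ/2)+cosφ1·cosφ2·sin²(Δλ/2)=0.7046248176; c=2·atan2(√a, √(1-a))=1.992427850; dist=6371·c=12693.758 ≈ 12693.8 km; running total=12693.8 km
Leg 1 bearing: y=sinΔλ·cosφ2=0.86749917, x=cosφ1·sinφ2-sinφ1·cosφ2·cosΔλ=0.28277185; θ=atan2(y, x)=71.9460° ≈ 71.9°
Leg 2: φ1=0.5172021, φ2=-1.3650307, Δφ=-1.8822329, Δλ=0.4558189 rad; a=sin²(Δφ/2)+cosφ1·cosφ2·sin²(Δλ/2)=0.6622792599; c=2·atan2(√a, √(1-a))=1.901341270; dist=6371·c=12113.445 ≈ 12113.4 km; running total=24807.2 km
Leg 2 bearing: y=sinΔλ·cosφ2=0.08993974, x=cosφ1·sinφ2-sinφ1·cosφ2·cosΔλ=-0.94157985; θ=atan2(y, x)=174.5437° ≈ 174.5°
Leg 3: φ1=-1.3650307, φ2=1.0986307, Δφ=2.4636614, Δλ=-4.5920677 rad; a=sin²(Δφ/2)+cosφ1·cosφ2·sin²(Δλ/2)=0.9414762184; c=2·atan2(√a, √(1-a))=2.652910781; dist=6371·c=16901.695 ≈ 16901.7 km; running total=41708.9 km
Leg 3 bearing: y=sinΔλ·cosφ2=0.45152780, x=cosφ1·sinφ2-sinφ1·cosφ2·cosΔλ=0.12852097; θ=atan2(y, x)=74.1118° ≈ 74.1°
Leg 4: φ1=1.0986307, φ2=-0.7930706, Δφ=-1.8917013, Δλ=2.5093122 rad; a=sin²(Δφ/2)+cosφ1·cosφ2·sin²(Δλ/2)=0.9459928434; c=2·atan2(√a, √(1-a))=2.672515132; dist=6371·c=17026.594 ≈ 17026.6 km; running total=58735.5 km
Leg 4 bearing: y=sinΔλ·cosφ2=0.41467160, x=cosφ1·sinφ2-sinφ1·cosφ2·cosΔλ=0.18002499; θ=atan2(y, x)=66.5325° ≈ 66.5°
Leg 5: φ1=-0.7930706, φ2=-0.1158654, Δφ=0.6772052, Δλ=-0.4436103 rad; a=sin²(Δφ/2)+cosφ1·cosφ2·sin²(Δλ/2)=0.1440663834; c=2·atan2(√a, √(1-a))=0.778643000; dist=6371·c=4960.735 ≈ 4960.7 km; running total=63696.2 km
Leg 5 bearing: y=sinΔλ·cosφ2=-0.42632538, x=cosφ1·sinφ2-sinφ1·cosφ2·cosΔλ=0.55811443; θ=atan2(y, x)=-37.3750° <0 so +360° → 322.6250° ≈ 322.6°
Leg 6: φ1=-0.1158654, φ2=0.2034129, Δφ=0.3192783, Δλ=2.8999466 rad; a=sin²(Δφ/2)+cosφ1·cosφ2·sin²(Δλ/2)=0.9839526837; c=2·atan2(√a, √(1-a))=2.887554094; dist=6371·c=18396.607 ≈ 18396.6 km; running total=82092.8 km
Leg 6 bearing: y=sinΔλ·cosφ2=0.23436748, x=cosφ1·sinφ2-sinφ1·cosφ2·cosΔλ=0.09072532; θ=atan2(y, x)=68.8382° ≈ 68.8°
Leg 7: φ1=0.2034129, φ2=1.3430082, Δφ=1.1395953, Δλ=-5.4207466 rad; a=sin²(Δφ/2)+cosφ1·cosφ2·sin²(Δλ/2)=0.3296582620; c=2·atan2(√a, √(1-a))=1.223152560; dist=6371·c=7792.705 ≈ 7792.7 km; running total=89885.5 km
Leg 7 bearing: y=sinΔλ·cosφ2=0.17149737, x=cosφ1·sinφ2-sinφ1·cosφ2·cosΔλ=0.92440436; θ=atan2(y, x)=10.5101° ≈ 10.5°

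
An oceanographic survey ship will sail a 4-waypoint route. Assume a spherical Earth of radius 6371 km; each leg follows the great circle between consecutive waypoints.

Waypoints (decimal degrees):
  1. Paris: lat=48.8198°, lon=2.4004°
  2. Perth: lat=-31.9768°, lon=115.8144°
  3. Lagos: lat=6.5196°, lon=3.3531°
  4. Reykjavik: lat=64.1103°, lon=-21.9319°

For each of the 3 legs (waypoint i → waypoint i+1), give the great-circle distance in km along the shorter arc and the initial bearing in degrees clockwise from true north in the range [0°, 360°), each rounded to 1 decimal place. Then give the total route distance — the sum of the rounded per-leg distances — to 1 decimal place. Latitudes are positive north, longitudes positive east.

Leg 1: dist=14272.3 km, bearing=97.0°
Leg 2: dist=12505.5 km, bearing=263.5°
Leg 3: dist=6712.8 km, bearing=347.6°
Total: 33490.6 km

Leg 1: φ1=0.8520663, φ2=-0.5581004, Δφ=-1.4101667, Δλ=1.9794477 rad; a=sin²(Δφ/2)+cosφ1·cosφ2·sin²(Δλ/2)=0.8102609837; c=2·atan2(√a, √(1-a))=2.240204469; dist=6371·c=14272.343 ≈ 14272.3 km; running total=14272.3 km
Leg 1 bearing: y=sinΔλ·cosφ2=0.77841458, x=cosφ1·sinφ2-sinφ1·cosφ2·cosΔλ=-0.09499064; θ=atan2(y, x)=96.9575° ≈ 97.0°
Leg 2: φ1=-0.5581004, φ2=0.1137885, Δφ=0.6718889, Δλ=-1.9628200 rad; a=sin²(Δφ/2)+cosφ1·cosφ2·sin²(Δλ/2)=0.6910602315; c=2·atan2(√a, √(1-a))=1.962886132; dist=6371·c=12505.548 ≈ 12505.5 km; running total=26777.8 km
Leg 2 bearing: y=sinΔλ·cosφ2=-0.91816147, x=cosφ1·sinφ2-sinφ1·cosφ2·cosΔλ=-0.10470657; θ=atan2(y, x)=-96.5059° <0 so +360° → 263.4941° ≈ 263.5°
Leg 3: φ1=0.1137885, φ2=1.1189358, Δφ=1.0051473, Δλ=-0.4413065 rad; a=sin²(Δφ/2)+cosφ1·cosφ2·sin²(Δλ/2)=0.2527990999; c=2·atan2(√a, √(1-a))=1.053649822; dist=6371·c=6712.803 ≈ 6712.8 km; running total=33490.6 km
Leg 3 bearing: y=sinΔλ·cosφ2=-0.18649821, x=cosφ1·sinφ2-sinφ1·cosφ2·cosΔλ=0.84899074; θ=atan2(y, x)=-12.3894° <0 so +360° → 347.6106° ≈ 347.6°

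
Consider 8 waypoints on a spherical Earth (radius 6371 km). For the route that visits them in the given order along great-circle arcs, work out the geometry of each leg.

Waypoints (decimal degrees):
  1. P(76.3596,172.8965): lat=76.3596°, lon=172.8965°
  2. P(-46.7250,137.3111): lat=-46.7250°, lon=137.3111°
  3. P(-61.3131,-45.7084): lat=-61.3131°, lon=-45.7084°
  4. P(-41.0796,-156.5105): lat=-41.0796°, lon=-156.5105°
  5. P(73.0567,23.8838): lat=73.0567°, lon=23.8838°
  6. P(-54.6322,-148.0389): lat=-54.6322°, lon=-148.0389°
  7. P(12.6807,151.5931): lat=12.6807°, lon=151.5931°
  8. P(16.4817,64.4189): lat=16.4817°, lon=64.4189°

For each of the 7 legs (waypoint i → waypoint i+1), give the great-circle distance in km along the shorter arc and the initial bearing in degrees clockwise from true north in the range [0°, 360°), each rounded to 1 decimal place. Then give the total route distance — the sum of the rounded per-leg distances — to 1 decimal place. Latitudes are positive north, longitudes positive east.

Leg 1: φ1=1.3327264, φ2=-0.8155051, Δφ=-2.1482315, Δλ=-0.6210824 rad; a=sin²(Δφ/2)+cosφ1·cosφ2·sin²(Δλ/2)=0.7880334534; c=2·atan2(√a, √(1-a))=2.184705116; dist=6371·c=13918.756 ≈ 13918.8 km; running total=13918.8 km
Leg 1 bearing: y=sinΔλ·cosφ2=-0.39890368, x=cosφ1·sinφ2-sinφ1·cosφ2·cosΔλ=-0.71345832; θ=atan2(y, x)=-150.7899° <0 so +360° → 209.2101° ≈ 209.2°
Leg 2: φ1=-0.8155051, φ2=-1.0701155, Δφ=-0.2546104, Δλ=-3.1942929 rad; a=sin²(Δφ/2)+cosφ1·cosφ2·sin²(Δλ/2)=0.3449469047; c=2·atan2(√a, √(1-a))=1.255491599; dist=6371·c=7998.737 ≈ 7998.7 km; running total=21917.5 km
Leg 2 bearing: y=sinΔλ·cosφ2=0.02528560, x=cosφ1·sinφ2-sinφ1·cosφ2·cosΔλ=-0.95036561; θ=atan2(y, x)=178.4759° ≈ 178.5°
Leg 3: φ1=-1.0701155, φ2=-0.7169743, Δφ=0.3531412, Δλ=-1.9338615 rad; a=sin²(Δφ/2)+cosφ1·cosφ2·sin²(Δλ/2)=0.2760266928; c=2·atan2(√a, √(1-a))=1.106329010; dist=6371·c=7048.422 ≈ 7048.4 km; running total=28965.9 km
Leg 3 bearing: y=sinΔλ·cosφ2=-0.70465935, x=cosφ1·sinφ2-sinφ1·cosφ2·cosΔλ=-0.55027177; θ=atan2(y, x)=-127.9864° <0 so +360° → 232.0136° ≈ 232.0°
Leg 4: φ1=-0.7169743, φ2=1.2750800, Δφ=1.9920542, Δλ=3.1484745 rad; a=sin²(Δφ/2)+cosφ1·cosφ2·sin²(Δλ/2)=0.9241273125; c=2·atan2(√a, √(1-a))=2.583477151; dist=6371·c=16459.333 ≈ 16459.3 km; running total=45425.2 km
Leg 4 bearing: y=sinΔλ·cosφ2=-0.00200552, x=cosφ1·sinφ2-sinφ1·cosφ2·cosΔλ=0.52958481; θ=atan2(y, x)=-0.2170° <0 so +360° → 359.7830° ≈ 359.8°
Leg 5: φ1=1.2750800, φ2=-0.9535118, Δφ=-2.2285917, Δλ=-3.0006172 rad; a=sin²(Δφ/2)+cosφ1·cosφ2·sin²(Δλ/2)=0.9735337548; c=2·atan2(√a, √(1-a))=2.814771079; dist=6371·c=17932.907 ≈ 17932.9 km; running total=63358.1 km
Leg 5 bearing: y=sinΔλ·cosφ2=-0.08132983, x=cosφ1·sinφ2-sinφ1·cosφ2·cosΔλ=0.31056173; θ=atan2(y, x)=-14.6751° <0 so +360° → 345.3249° ≈ 345.3°
Leg 6: φ1=-0.9535118, φ2=0.2213200, Δφ=1.1748317, Δλ=5.2295649 rad; a=sin²(Δφ/2)+cosφ1·cosφ2·sin²(Δλ/2)=0.4499004335; c=2·atan2(√a, √(1-a))=1.470428767; dist=6371·c=9368.102 ≈ 9368.1 km; running total=72726.2 km
Leg 6 bearing: y=sinΔλ·cosφ2=-0.84801741, x=cosφ1·sinφ2-sinφ1·cosφ2·cosΔλ=0.52041004; θ=atan2(y, x)=-58.4635° <0 so +360° → 301.5365° ≈ 301.5°
Leg 7: φ1=0.2213200, φ2=0.2876599, Δφ=0.0663400, Δλ=-1.5214768 rad; a=sin²(Δφ/2)+cosφ1·cosφ2·sin²(Δλ/2)=0.4458000596; c=2·atan2(√a, √(1-a))=1.462183023; dist=6371·c=9315.568 ≈ 9315.6 km; running total=82041.8 km
Leg 7 bearing: y=sinΔλ·cosφ2=-0.95774440, x=cosφ1·sinφ2-sinφ1·cosφ2·cosΔλ=0.26641157; θ=atan2(y, x)=-74.4553° <0 so +360° → 285.5447° ≈ 285.5°

Leg 1: dist=13918.8 km, bearing=209.2°
Leg 2: dist=7998.7 km, bearing=178.5°
Leg 3: dist=7048.4 km, bearing=232.0°
Leg 4: dist=16459.3 km, bearing=359.8°
Leg 5: dist=17932.9 km, bearing=345.3°
Leg 6: dist=9368.1 km, bearing=301.5°
Leg 7: dist=9315.6 km, bearing=285.5°
Total: 82041.8 km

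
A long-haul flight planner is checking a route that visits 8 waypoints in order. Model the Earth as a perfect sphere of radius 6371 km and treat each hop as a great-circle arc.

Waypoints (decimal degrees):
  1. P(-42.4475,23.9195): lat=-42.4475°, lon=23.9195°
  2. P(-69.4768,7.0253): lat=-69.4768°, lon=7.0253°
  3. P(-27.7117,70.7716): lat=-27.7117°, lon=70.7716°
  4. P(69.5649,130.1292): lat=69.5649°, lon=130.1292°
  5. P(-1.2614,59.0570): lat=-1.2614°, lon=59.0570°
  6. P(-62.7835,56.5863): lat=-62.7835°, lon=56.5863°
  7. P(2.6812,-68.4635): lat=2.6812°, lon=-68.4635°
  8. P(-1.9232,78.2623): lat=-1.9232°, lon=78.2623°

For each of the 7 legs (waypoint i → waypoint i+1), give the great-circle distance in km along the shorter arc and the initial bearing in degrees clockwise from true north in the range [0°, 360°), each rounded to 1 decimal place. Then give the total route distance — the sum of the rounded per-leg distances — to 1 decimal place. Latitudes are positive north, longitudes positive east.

Leg 1: φ1=-0.7408486, φ2=-1.2125989, Δφ=-0.4717503, Δλ=-0.2948594 rad; a=sin²(Δφ/2)+cosφ1·cosφ2·sin²(Δλ/2)=0.0601951587; c=2·atan2(√a, √(1-a))=0.495755268; dist=6371·c=3158.457 ≈ 3158.5 km; running total=3158.5 km
Leg 1 bearing: y=sinΔλ·cosφ2=-0.10188234, x=cosφ1·sinφ2-sinφ1·cosφ2·cosΔλ=-0.46465772; θ=atan2(y, x)=-167.6329° <0 so +360° → 192.3671° ≈ 192.4°
Leg 2: φ1=-1.2125989, φ2=-0.4836604, Δφ=0.7289385, Δλ=1.1125828 rad; a=sin²(Δφ/2)+cosφ1·cosφ2·sin²(Δλ/2)=0.2135995937; c=2·atan2(√a, √(1-a))=0.960877637; dist=6371·c=6121.751 ≈ 6121.8 km; running total=9280.3 km
Leg 2 bearing: y=sinΔλ·cosφ2=0.79397497, x=cosφ1·sinφ2-sinφ1·cosφ2·cosΔλ=0.20372279; θ=atan2(y, x)=75.6092° ≈ 75.6°
Leg 3: φ1=-0.4836604, φ2=1.2141365, Δφ=1.6977970, Δλ=1.0359856 rad; a=sin²(Δφ/2)+cosφ1·cosφ2·sin²(Δλ/2)=0.6391086463; c=2·atan2(√a, √(1-a))=1.852733951; dist=6371·c=11803.768 ≈ 11803.8 km; running total=21084.1 km
Leg 3 bearing: y=sinΔλ·cosφ2=0.30039318, x=cosφ1·sinφ2-sinφ1·cosφ2·cosΔλ=0.91233715; θ=atan2(y, x)=18.2245° ≈ 18.2°
Leg 4: φ1=1.2141365, φ2=-0.0220156, Δφ=-1.2361521, Δλ=-1.2404439 rad; a=sin²(Δφ/2)+cosφ1·cosφ2·sin²(Δλ/2)=0.4537005489; c=2·atan2(√a, √(1-a))=1.478064579; dist=6371·c=9416.749 ≈ 9416.7 km; running total=30500.8 km
Leg 4 bearing: y=sinΔλ·cosφ2=-0.94569885, x=cosφ1·sinφ2-sinφ1·cosφ2·cosΔλ=-0.31157523; θ=atan2(y, x)=-108.2353° <0 so +360° → 251.7647° ≈ 251.8°
Leg 5: φ1=-0.0220156, φ2=-1.0957788, Δφ=-1.0737632, Δλ=-0.0431218 rad; a=sin²(Δφ/2)+cosφ1·cosφ2·sin²(Δλ/2)=0.2618026526; c=2·atan2(√a, √(1-a))=1.074246710; dist=6371·c=6844.026 ≈ 6844.0 km; running total=37344.8 km
Leg 5 bearing: y=sinΔλ·cosφ2=-0.01971584, x=cosφ1·sinφ2-sinφ1·cosφ2·cosΔλ=-0.87901046; θ=atan2(y, x)=-178.7151° <0 so +360° → 181.2849° ≈ 181.3°
Leg 6: φ1=-1.0957788, φ2=0.0467958, Δφ=1.1425746, Δλ=-2.1825307 rad; a=sin²(Δφ/2)+cosφ1·cosφ2·sin²(Δλ/2)=0.6519825367; c=2·atan2(√a, √(1-a))=1.879648239; dist=6371·c=11975.239 ≈ 11975.2 km; running total=49320.0 km
Leg 6 bearing: y=sinΔλ·cosφ2=-0.81775700, x=cosφ1·sinφ2-sinφ1·cosφ2·cosΔλ=-0.48875221; θ=atan2(y, x)=-120.8657° <0 so +360° → 239.1343° ≈ 239.1°
Leg 7: φ1=0.0467958, φ2=-0.0335662, Δφ=-0.0803619, Δλ=2.5608483 rad; a=sin²(Δφ/2)+cosφ1·cosφ2·sin²(Δλ/2)=0.9181193559; c=2·atan2(√a, √(1-a))=2.561184152; dist=6371·c=16317.304 ≈ 16317.3 km; running total=65637.3 km
Leg 7 bearing: y=sinΔλ·cosφ2=0.54833735, x=cosφ1·sinφ2-sinφ1·cosφ2·cosΔλ=0.00556437; θ=atan2(y, x)=89.4186° ≈ 89.4°

Leg 1: dist=3158.5 km, bearing=192.4°
Leg 2: dist=6121.8 km, bearing=75.6°
Leg 3: dist=11803.8 km, bearing=18.2°
Leg 4: dist=9416.7 km, bearing=251.8°
Leg 5: dist=6844.0 km, bearing=181.3°
Leg 6: dist=11975.2 km, bearing=239.1°
Leg 7: dist=16317.3 km, bearing=89.4°
Total: 65637.3 km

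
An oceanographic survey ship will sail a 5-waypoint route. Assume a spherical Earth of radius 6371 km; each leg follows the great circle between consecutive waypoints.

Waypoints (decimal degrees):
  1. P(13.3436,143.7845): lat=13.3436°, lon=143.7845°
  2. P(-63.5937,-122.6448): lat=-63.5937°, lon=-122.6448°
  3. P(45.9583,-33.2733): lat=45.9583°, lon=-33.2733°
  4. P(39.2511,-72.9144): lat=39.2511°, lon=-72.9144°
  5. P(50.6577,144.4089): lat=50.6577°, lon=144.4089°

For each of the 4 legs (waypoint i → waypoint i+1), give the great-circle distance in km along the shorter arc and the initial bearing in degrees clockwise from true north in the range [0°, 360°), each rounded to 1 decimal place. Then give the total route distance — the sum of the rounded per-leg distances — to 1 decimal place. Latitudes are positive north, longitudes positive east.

Leg 1: φ1=0.2328898, φ2=-1.1099194, Δφ=-1.3428092, Δλ=-4.6500685 rad; a=sin²(Δφ/2)+cosφ1·cosφ2·sin²(Δλ/2)=0.6168302788; c=2·atan2(√a, √(1-a))=1.806637090; dist=6371·c=11510.085 ≈ 11510.1 km; running total=11510.1 km
Leg 1 bearing: y=sinΔλ·cosφ2=0.44387031, x=cosφ1·sinφ2-sinφ1·cosφ2·cosΔλ=-0.86509069; θ=atan2(y, x)=152.8380° ≈ 152.8°
Leg 2: φ1=-1.1099194, φ2=0.8021237, Δφ=1.9120431, Δλ=1.5598269 rad; a=sin²(Δφ/2)+cosφ1·cosφ2·sin²(Δλ/2)=0.8202208022; c=2·atan2(√a, √(1-a))=2.265869455; dist=6371·c=14435.854 ≈ 14435.9 km; running total=25946.0 km
Leg 2 bearing: y=sinΔλ·cosφ2=0.69513990, x=cosφ1·sinφ2-sinφ1·cosφ2·cosΔλ=0.32651963; θ=atan2(y, x)=64.8397° ≈ 64.8°
Leg 3: φ1=0.8021237, φ2=0.6850609, Δφ=-0.1170627, Δλ=-0.6918677 rad; a=sin²(Δφ/2)+cosφ1·cosφ2·sin²(Δλ/2)=0.0653155343; c=2·atan2(√a, √(1-a))=0.516872488; dist=6371·c=3292.995 ≈ 3293.0 km; running total=29239.0 km
Leg 3 bearing: y=sinΔλ·cosφ2=-0.49403659, x=cosφ1·sinφ2-sinφ1·cosφ2·cosΔλ=0.01120314; θ=atan2(y, x)=-88.7009° <0 so +360° → 271.2991° ≈ 271.3°
Leg 4: φ1=0.6850609, φ2=0.8841437, Δφ=0.1990827, Δλ=3.7930071 rad; a=sin²(Δφ/2)+cosφ1·cosφ2·sin²(Δλ/2)=0.4505322779; c=2·atan2(√a, √(1-a))=1.471698767; dist=6371·c=9376.193 ≈ 9376.2 km; running total=38615.2 km
Leg 4 bearing: y=sinΔλ·cosφ2=-0.38437261, x=cosφ1·sinφ2-sinφ1·cosφ2·cosΔλ=0.91786136; θ=atan2(y, x)=-22.7225° <0 so +360° → 337.2775° ≈ 337.3°

Leg 1: dist=11510.1 km, bearing=152.8°
Leg 2: dist=14435.9 km, bearing=64.8°
Leg 3: dist=3293.0 km, bearing=271.3°
Leg 4: dist=9376.2 km, bearing=337.3°
Total: 38615.2 km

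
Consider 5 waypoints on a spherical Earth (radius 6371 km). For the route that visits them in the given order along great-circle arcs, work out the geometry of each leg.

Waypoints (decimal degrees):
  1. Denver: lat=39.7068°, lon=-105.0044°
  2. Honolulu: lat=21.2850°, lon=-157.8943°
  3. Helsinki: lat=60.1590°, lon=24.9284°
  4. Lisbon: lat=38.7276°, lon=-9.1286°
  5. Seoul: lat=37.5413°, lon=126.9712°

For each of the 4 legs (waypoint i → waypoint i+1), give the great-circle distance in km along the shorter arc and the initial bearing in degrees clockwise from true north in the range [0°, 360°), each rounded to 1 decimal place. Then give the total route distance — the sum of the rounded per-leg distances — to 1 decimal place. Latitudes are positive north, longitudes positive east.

Leg 1: φ1=0.6930144, φ2=0.3714933, Δφ=-0.3215211, Δλ=-0.9231029 rad; a=sin²(Δφ/2)+cosφ1·cosφ2·sin²(Δλ/2)=0.1677909359; c=2·atan2(√a, √(1-a))=0.844081347; dist=6371·c=5377.642 ≈ 5377.6 km; running total=5377.6 km
Leg 1 bearing: y=sinΔλ·cosφ2=-0.74307868, x=cosφ1·sinφ2-sinφ1·cosφ2·cosΔλ=-0.07989131; θ=atan2(y, x)=-96.1365° <0 so +360° → 263.8635° ≈ 263.9°
Leg 2: φ1=0.3714933, φ2=1.0499726, Δφ=0.6784793, Δλ=3.1908581 rad; a=sin²(Δφ/2)+cosφ1·cosφ2·sin²(Δλ/2)=0.5741067212; c=2·atan2(√a, √(1-a))=1.719557844; dist=6371·c=10955.303 ≈ 10955.3 km; running total=16332.9 km
Leg 2 bearing: y=sinΔλ·cosφ2=-0.02450430, x=cosφ1·sinφ2-sinφ1·cosφ2·cosΔλ=0.98865177; θ=atan2(y, x)=-1.4198° <0 so +360° → 358.5802° ≈ 358.6°
Leg 3: φ1=1.0499726, φ2=0.6759241, Δφ=-0.3740485, Δλ=-0.5944068 rad; a=sin²(Δφ/2)+cosφ1·cosφ2·sin²(Δλ/2)=0.0678629976; c=2·atan2(√a, √(1-a))=0.527091019; dist=6371·c=3358.097 ≈ 3358.1 km; running total=19691.0 km
Leg 3 bearing: y=sinΔλ·cosφ2=-0.43688588, x=cosφ1·sinφ2-sinφ1·cosφ2·cosΔλ=-0.24932143; θ=atan2(y, x)=-119.7125° <0 so +360° → 240.2875° ≈ 240.3°
Leg 4: φ1=0.6759241, φ2=0.6552193, Δφ=-0.0207048, Δλ=2.3753896 rad; a=sin²(Δφ/2)+cosφ1·cosφ2·sin²(Δλ/2)=0.5322518573; c=2·atan2(√a, √(1-a))=1.635344856; dist=6371·c=10418.782 ≈ 10418.8 km; running total=30109.8 km
Leg 4 bearing: y=sinΔλ·cosφ2=0.54981024, x=cosφ1·sinφ2-sinφ1·cosφ2·cosΔλ=0.83279528; θ=atan2(y, x)=33.4327° ≈ 33.4°

Leg 1: dist=5377.6 km, bearing=263.9°
Leg 2: dist=10955.3 km, bearing=358.6°
Leg 3: dist=3358.1 km, bearing=240.3°
Leg 4: dist=10418.8 km, bearing=33.4°
Total: 30109.8 km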